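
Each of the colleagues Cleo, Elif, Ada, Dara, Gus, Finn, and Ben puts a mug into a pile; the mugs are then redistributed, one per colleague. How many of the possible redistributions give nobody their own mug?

This is the derangement count D_7: permutations of 7 items with no fixed point.
By inclusion–exclusion this is Σ_{j=0}^{7} (−1)^j C(7,j)·(7−j)!.
Computing: 5040 − 5040 + 2520 − 840 + 210 − 42 + 7 − 1 = 1854.

1854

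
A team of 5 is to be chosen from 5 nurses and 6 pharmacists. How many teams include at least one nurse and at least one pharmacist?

Unrestricted: C(11,5) = 462 ways to pick any 5 of the 11.
Selections missing a whole group: no nurses → C(6,5) = 6; no pharmacists → C(5,5) = 1.
Both groups omitted at once is impossible, so 462 − 7 = 455.

455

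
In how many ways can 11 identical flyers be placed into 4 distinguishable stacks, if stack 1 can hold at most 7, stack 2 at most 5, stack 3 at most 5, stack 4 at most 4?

150

Without the upper bounds there are C(14,3) = 364 ways to split 11 among 4 stacks.
Subtract solutions that violate a single cap (substitute x_i' = x_i − (cap_i+1)): x_1 ≥ 8 gives C(6,3) = 20; x_2 ≥ 6 gives C(8,3) = 56; x_3 ≥ 6 gives C(8,3) = 56; x_4 ≥ 5 gives C(9,3) = 84. Together 216.
Add back pairs where two caps are both exceeded: 0 + 0 + 0 + 0 + 1 + 1 = 2.
By inclusion–exclusion the count is 364 − 216 + 2 = 150.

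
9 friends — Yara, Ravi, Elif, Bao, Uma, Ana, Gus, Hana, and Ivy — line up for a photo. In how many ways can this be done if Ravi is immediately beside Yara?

Place the 7 others and the Ravi-Yara pair as 8 objects in a line; the pair has 2 internal arrangements.
So the count is 2·(8)! = 80640.

80640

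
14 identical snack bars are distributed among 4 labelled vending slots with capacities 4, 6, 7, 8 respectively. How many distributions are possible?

215

By stars and bars, unrestricted non-negative solutions to x_1+…+x_4 = 14 number C(14+3,3) = 680.
Subtract solutions that violate a single cap (substitute x_i' = x_i − (cap_i+1)): x_1 ≥ 5 gives C(12,3) = 220; x_2 ≥ 7 gives C(10,3) = 120; x_3 ≥ 8 gives C(9,3) = 84; x_4 ≥ 9 gives C(8,3) = 56. Together 480.
Add back pairs where two caps are both exceeded: 10 + 4 + 1 + 0 + 0 + 0 = 15.
By inclusion–exclusion the count is 680 − 480 + 15 = 215.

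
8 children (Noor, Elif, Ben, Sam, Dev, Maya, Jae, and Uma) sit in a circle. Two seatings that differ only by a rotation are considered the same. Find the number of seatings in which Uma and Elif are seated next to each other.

1440

Treat {Uma, Elif} as one unit (2 internal orders) and seat the resulting 7 units around the table: (6)! circular arrangements.
So 2 × (6)! = 2 × 720 = 1440.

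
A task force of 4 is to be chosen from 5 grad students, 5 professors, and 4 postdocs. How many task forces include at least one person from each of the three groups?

550

Total 4-person selections from all 14: C(14,4) = 1001.
Selections missing a whole group: no grad students → C(9,4) = 126; no professors → C(9,4) = 126; no postdocs → C(10,4) = 210.
Add back selections omitting two groups (i.e. drawn from a single group): C(5,4) + C(5,4) + C(4,4) = 11.
By inclusion–exclusion: 1001 − 462 + 11 = 550.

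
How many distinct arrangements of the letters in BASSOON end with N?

180

With the last slot taken by N, it remains to arrange the other 6 letters (BASSOO).
Those 6 letters have O appearing twice and S appearing twice, giving (6)!/(2!·2!) = 180.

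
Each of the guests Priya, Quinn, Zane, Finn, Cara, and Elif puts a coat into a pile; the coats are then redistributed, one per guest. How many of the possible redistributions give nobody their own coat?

Count assignments avoiding every fixed point. For any j of the 6 guests fixed to their own coat, the other 6−j can be arranged in (6−j)! ways.
By inclusion–exclusion this is Σ_{j=0}^{6} (−1)^j C(6,j)·(6−j)!.
Computing: 720 − 720 + 360 − 120 + 30 − 6 + 1 = 265.

265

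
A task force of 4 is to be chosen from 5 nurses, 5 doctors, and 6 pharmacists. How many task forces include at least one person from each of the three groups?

975

Total 4-person selections from all 16: C(16,4) = 1820.
Selections missing a whole group: no nurses → C(11,4) = 330; no doctors → C(11,4) = 330; no pharmacists → C(10,4) = 210.
Add back selections omitting two groups (i.e. drawn from a single group): C(5,4) + C(5,4) + C(6,4) = 25.
By inclusion–exclusion: 1820 − 870 + 25 = 975.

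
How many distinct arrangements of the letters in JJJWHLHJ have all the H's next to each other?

Treat the 2 copies of H as a single block. The multiset to arrange is then {HH, J, J, J, J, L, W}, 7 items in all.
That gives (7)!/(4!) = 210 arrangements.

210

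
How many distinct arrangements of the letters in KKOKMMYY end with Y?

420

Fix Y in the last position and arrange the remaining 7 letters.
Those 7 letters have K appearing 3 times and M appearing twice, giving (7)!/(3!·2!) = 420.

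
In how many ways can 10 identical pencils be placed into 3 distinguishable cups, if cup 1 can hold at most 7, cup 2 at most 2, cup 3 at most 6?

Ignoring the caps, the number of non-negative solutions to x_1+…+x_3 = 10 is C(12,2) = 66.
Subtract solutions that violate a single cap (substitute x_i' = x_i − (cap_i+1)): x_1 ≥ 8 gives C(4,2) = 6; x_2 ≥ 3 gives C(9,2) = 36; x_3 ≥ 7 gives C(5,2) = 10. Together 52.
Add back pairs where two caps are both exceeded: 0 + 0 + 1 = 1.
By inclusion–exclusion the count is 66 − 52 + 1 = 15.

15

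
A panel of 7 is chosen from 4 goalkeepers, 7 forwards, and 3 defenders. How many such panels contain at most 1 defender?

1716

Split by how many defenders are chosen (0 through 1).
Sum: C(3,0)·C(11,7) + C(3,1)·C(11,6) = 330 + 1386 = 1716.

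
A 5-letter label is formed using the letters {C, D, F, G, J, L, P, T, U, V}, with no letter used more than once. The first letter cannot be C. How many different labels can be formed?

27216

The first letter has 10−1 = 9 choices (anything except C).
The remaining 4 letters are filled from the other 9 symbols without repetition: 9 × 8 × 7 × 6 = 3024.
Total: 9 × 3024 = 27216.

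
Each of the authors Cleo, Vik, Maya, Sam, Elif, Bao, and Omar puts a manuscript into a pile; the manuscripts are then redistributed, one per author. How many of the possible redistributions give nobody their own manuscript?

1854

Count assignments avoiding every fixed point. For any j of the 7 authors fixed to their own manuscript, the other 7−j can be arranged in (7−j)! ways.
By inclusion–exclusion this is Σ_{j=0}^{7} (−1)^j C(7,j)·(7−j)!.
Computing: 5040 − 5040 + 2520 − 840 + 210 − 42 + 7 − 1 = 1854.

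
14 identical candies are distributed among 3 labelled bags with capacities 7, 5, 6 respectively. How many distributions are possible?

Without the upper bounds there are C(16,2) = 120 ways to split 14 among 3 bags.
Subtract solutions that violate a single cap (substitute x_i' = x_i − (cap_i+1)): x_1 ≥ 8 gives C(8,2) = 28; x_2 ≥ 6 gives C(10,2) = 45; x_3 ≥ 7 gives C(9,2) = 36. Together 109.
Add back pairs where two caps are both exceeded: 1 + 0 + 3 = 4.
By inclusion–exclusion the count is 120 − 109 + 4 = 15.

15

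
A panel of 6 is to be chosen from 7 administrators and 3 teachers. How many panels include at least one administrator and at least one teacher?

With no constraint there are C(10,6) = 210 possible selections.
Subtract selections that omit an entire group: no administrators → C(3,6) = 0; no teachers → C(7,6) = 7.
Both groups omitted at once is impossible, so 210 − 7 = 203.

203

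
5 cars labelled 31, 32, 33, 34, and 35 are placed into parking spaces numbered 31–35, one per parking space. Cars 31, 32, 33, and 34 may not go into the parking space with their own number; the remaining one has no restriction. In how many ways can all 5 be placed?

53

Let Aᵢ (for 31 ≤ i ≤ 34) be the placements that put car i in its forbidden parking space. Any j of these fix j positions, leaving (5−j)! ways to fill the rest, and there are C(4,j) ways to pick which j.
By inclusion–exclusion, the number of valid placements is Σ_{j=0}^{4} (−1)^j C(4,j)·(5−j)!.
Computing: 120 − 96 + 36 − 8 + 1 = 53.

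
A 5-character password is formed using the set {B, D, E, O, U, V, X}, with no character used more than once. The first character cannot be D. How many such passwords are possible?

The first character has 7−1 = 6 choices (anything except D).
The remaining 4 characters are filled from the other 6 symbols without repetition: 6 × 5 × 4 × 3 = 360.
Total: 6 × 360 = 2160.

2160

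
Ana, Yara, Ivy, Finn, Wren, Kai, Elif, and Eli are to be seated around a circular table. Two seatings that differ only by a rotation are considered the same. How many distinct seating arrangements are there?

5040

Fix one person's seat to break rotational symmetry; the remaining 7 people can be arranged in (7)! = 5040 ways.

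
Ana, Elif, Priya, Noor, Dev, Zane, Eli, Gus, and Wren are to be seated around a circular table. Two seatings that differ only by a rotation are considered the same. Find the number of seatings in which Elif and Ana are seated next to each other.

Treat {Elif, Ana} as one unit (2 internal orders) and seat the resulting 8 units around the table: (7)! circular arrangements.
So 2 × (7)! = 2 × 5040 = 10080.

10080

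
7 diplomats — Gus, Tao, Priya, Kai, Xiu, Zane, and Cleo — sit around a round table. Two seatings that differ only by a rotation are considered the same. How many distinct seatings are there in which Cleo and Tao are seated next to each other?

240

Glue Cleo and Tao into a block (2 internal orders). Seating 6 units around a circle gives (5)! arrangements.
So 2 × (5)! = 2 × 120 = 240.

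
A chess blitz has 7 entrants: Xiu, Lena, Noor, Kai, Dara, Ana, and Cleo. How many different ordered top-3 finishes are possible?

210

This is an ordered selection of 3 from 7: P(7,3).
That gives 7 × 6 × 5 = 210.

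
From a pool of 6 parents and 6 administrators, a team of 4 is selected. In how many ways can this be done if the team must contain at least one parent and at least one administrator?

Total 4-person selections from all 12: C(12,4) = 495.
Subtract selections that omit an entire group: no parents → C(6,4) = 15; no administrators → C(6,4) = 15.
Both groups omitted at once is impossible, so 495 − 30 = 465.

465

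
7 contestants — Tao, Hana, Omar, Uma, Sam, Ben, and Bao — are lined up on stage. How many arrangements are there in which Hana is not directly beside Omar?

3600

Of the 7! = 5040 arrangements, those with Hana and Omar adjacent number 2 × 6! = 1440 (treat the pair as a block with 2 internal orders).
So 5040 − 1440 = 3600 arrangements keep them apart.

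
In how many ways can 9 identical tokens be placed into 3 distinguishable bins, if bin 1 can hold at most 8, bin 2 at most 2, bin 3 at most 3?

11

Ignoring the caps, the number of non-negative solutions to x_1+…+x_3 = 9 is C(11,2) = 55.
Subtract solutions that violate a single cap (substitute x_i' = x_i − (cap_i+1)): x_1 ≥ 9 gives C(2,2) = 1; x_2 ≥ 3 gives C(8,2) = 28; x_3 ≥ 4 gives C(7,2) = 21. Together 50.
Add back pairs where two caps are both exceeded: 0 + 0 + 6 = 6.
By inclusion–exclusion the count is 55 − 50 + 6 = 11.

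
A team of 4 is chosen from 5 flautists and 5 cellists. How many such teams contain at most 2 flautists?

155

Split by how many flautists are chosen (0 through 2).
Sum: C(5,0)·C(5,4) + C(5,1)·C(5,3) + C(5,2)·C(5,2) = 5 + 50 + 100 = 155.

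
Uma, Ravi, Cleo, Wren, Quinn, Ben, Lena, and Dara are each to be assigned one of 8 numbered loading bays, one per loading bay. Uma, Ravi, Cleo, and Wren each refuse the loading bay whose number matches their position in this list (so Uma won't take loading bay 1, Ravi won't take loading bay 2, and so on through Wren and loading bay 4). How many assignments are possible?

Let Aᵢ (for 1 ≤ i ≤ 4) be the placements that put person i in their forbidden loading bay. Any j of these fix j positions, leaving (8−j)! ways to fill the rest, and there are C(4,j) ways to pick which j.
By inclusion–exclusion, the number of valid placements is Σ_{j=0}^{4} (−1)^j C(4,j)·(8−j)!.
Computing: 40320 − 20160 + 4320 − 480 + 24 = 24024.

24024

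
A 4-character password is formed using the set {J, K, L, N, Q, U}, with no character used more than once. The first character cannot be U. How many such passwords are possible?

The first character has 6−1 = 5 choices (anything except U).
The remaining 3 characters are filled from the other 5 symbols without repetition: 5 × 4 × 3 = 60.
Total: 5 × 60 = 300.

300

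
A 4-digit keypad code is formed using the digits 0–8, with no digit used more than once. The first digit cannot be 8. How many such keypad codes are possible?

2688

The first digit has 9−1 = 8 choices (anything except 8).
The remaining 3 digits are filled from the other 8 symbols without repetition: 8 × 7 × 6 = 336.
Total: 8 × 336 = 2688.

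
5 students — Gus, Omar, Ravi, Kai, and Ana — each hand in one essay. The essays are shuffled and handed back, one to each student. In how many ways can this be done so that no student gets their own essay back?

44

Let Aᵢ be the assignments in which student i gets their own essay. We want the size of the complement of A₁∪…∪A_5.
By inclusion–exclusion this is Σ_{j=0}^{5} (−1)^j C(5,j)·(5−j)!.
Computing: 120 − 120 + 60 − 20 + 5 − 1 = 44.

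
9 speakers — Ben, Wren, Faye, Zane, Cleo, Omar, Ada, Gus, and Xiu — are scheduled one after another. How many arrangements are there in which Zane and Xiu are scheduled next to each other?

80640

Glue Zane and Xiu into one block (2 internal orders), leaving 8 units to arrange in a row.
So the count is 2·(8)! = 80640.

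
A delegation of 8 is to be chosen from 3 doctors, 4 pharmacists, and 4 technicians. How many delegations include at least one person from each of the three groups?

With no constraint there are C(11,8) = 165 possible selections.
Subtract selections that omit an entire group: no doctors → C(8,8) = 1; no pharmacists → C(7,8) = 0; no technicians → C(7,8) = 0.
Add back selections omitting two groups (i.e. drawn from a single group): C(3,8) + C(4,8) + C(4,8) = 0.
By inclusion–exclusion: 165 − 1 + 0 = 164.

164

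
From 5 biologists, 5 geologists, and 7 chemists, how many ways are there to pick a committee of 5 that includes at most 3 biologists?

Split by how many biologists are chosen (0 through 3).
Sum: C(5,0)·C(12,5) + C(5,1)·C(12,4) + C(5,2)·C(12,3) + C(5,3)·C(12,2) = 792 + 2475 + 2200 + 660 = 6127.

6127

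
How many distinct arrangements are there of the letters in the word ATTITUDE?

Letter multiplicities in ATTITUDE: A×1, D×1, E×1, I×1, T×3, U×1.
The number of distinct arrangements is 8!/(3!) = 40320/6 = 6720.

6720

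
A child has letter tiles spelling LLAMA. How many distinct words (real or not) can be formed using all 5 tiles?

30

LLAMA has 5 letters with A appearing twice and L appearing twice.
So there are 5! / (2!·2!) = 30 distinguishable arrangements.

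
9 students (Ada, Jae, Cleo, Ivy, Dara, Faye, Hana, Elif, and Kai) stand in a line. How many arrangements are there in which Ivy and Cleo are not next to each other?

Of the 9! = 362880 arrangements, those with Ivy and Cleo adjacent number 2 × 8! = 80640 (treat the pair as a block with 2 internal orders).
Complementary counting: 362880 − 80640 = 282240.

282240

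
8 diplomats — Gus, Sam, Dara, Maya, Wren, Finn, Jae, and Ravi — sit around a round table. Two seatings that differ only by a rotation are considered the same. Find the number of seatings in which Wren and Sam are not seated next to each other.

All circular seatings of 8 people number (7)! = 5040.
Seatings with Wren beside Sam: treat them as a block with 2 internal orders, giving 2 × (6)! = 1440.
Subtracting, 5040 − 1440 = 3600.

3600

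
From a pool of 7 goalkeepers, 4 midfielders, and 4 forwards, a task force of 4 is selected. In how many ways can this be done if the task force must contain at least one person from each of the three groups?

Unrestricted: C(15,4) = 1365 ways to pick any 4 of the 15.
Selections missing a whole group: no goalkeepers → C(8,4) = 70; no midfielders → C(11,4) = 330; no forwards → C(11,4) = 330.
Add back selections omitting two groups (i.e. drawn from a single group): C(7,4) + C(4,4) + C(4,4) = 37.
By inclusion–exclusion: 1365 − 730 + 37 = 672.

672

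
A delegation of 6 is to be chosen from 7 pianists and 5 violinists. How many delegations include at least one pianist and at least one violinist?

Unrestricted: C(12,6) = 924 ways to pick any 6 of the 12.
Selections missing a whole group: no pianists → C(5,6) = 0; no violinists → C(7,6) = 7.
Both groups omitted at once is impossible, so 924 − 7 = 917.

917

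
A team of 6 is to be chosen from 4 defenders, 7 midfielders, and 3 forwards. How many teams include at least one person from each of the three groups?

2331

Total 6-person selections from all 14: C(14,6) = 3003.
Selections missing a whole group: no defenders → C(10,6) = 210; no midfielders → C(7,6) = 7; no forwards → C(11,6) = 462.
Add back selections omitting two groups (i.e. drawn from a single group): C(4,6) + C(7,6) + C(3,6) = 7.
By inclusion–exclusion: 3003 − 679 + 7 = 2331.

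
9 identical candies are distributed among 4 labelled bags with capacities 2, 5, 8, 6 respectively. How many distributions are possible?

Ignoring the caps, the number of non-negative solutions to x_1+…+x_4 = 9 is C(12,3) = 220.
Subtract solutions that violate a single cap (substitute x_i' = x_i − (cap_i+1)): x_1 ≥ 3 gives C(9,3) = 84; x_2 ≥ 6 gives C(6,3) = 20; x_3 ≥ 9 gives C(3,3) = 1; x_4 ≥ 7 gives C(5,3) = 10. Together 115.
Add back pairs where two caps are both exceeded: 1 + 0 + 0 + 0 + 0 + 0 = 1.
By inclusion–exclusion the count is 220 − 115 + 1 = 106.

106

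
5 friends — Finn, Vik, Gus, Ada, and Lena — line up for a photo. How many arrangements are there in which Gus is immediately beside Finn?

Glue Gus and Finn into one block (2 internal orders), leaving 4 units to arrange in a row.
That gives 2 × 4! = 2 × 24 = 48.

48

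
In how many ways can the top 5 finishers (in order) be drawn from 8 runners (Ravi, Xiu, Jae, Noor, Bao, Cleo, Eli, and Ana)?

6720

There are 8 choices for 1st place, 7 for 2nd, and so on down to 4 for position 5.
That gives 8 × 7 × 6 × 5 × 4 = 6720.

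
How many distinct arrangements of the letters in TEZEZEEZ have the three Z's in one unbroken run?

Treat the 3 copies of Z as a single block. The multiset to arrange is then {ZZZ, E, E, E, E, T}, 6 items in all.
That gives (6)!/(4!) = 30 arrangements.

30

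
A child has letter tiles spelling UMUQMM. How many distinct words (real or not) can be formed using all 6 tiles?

60

UMUQMM has 6 letters with M appearing 3 times and U appearing twice.
So there are 6! / (3!·2!) = 60 distinguishable arrangements.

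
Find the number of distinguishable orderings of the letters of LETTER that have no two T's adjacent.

120

There are 6!/(2!·2!) = 180 arrangements of LETTER in total.
If the two T's are adjacent, glue them into one block, leaving 5 items to arrange: (5)!/(2!) = 60 ways.
Subtracting, 180 − 60 = 120 arrangements keep the T's apart.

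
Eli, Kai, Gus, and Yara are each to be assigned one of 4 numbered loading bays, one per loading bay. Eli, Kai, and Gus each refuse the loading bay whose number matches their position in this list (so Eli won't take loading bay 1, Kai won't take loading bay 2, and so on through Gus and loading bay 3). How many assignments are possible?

Let Aᵢ (for i ∈ {1, 2, 3}) be the placements that put person i in their forbidden loading bay. Any j of these fix j positions, leaving (4−j)! ways to fill the rest, and there are C(3,j) ways to pick which j.
By inclusion–exclusion, the number of valid placements is Σ_{j=0}^{3} (−1)^j C(3,j)·(4−j)!.
Computing: 24 − 18 + 6 − 1 = 11.

11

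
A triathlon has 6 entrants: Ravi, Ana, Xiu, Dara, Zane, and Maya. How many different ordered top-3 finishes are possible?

120

This is an ordered selection of 3 from 6: P(6,3).
That gives 6 × 5 × 4 = 120.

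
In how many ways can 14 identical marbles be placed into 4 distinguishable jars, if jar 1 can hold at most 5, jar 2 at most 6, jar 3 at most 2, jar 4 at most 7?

Without the upper bounds there are C(17,3) = 680 ways to split 14 among 4 jars.
Subtract solutions that violate a single cap (substitute x_i' = x_i − (cap_i+1)): x_1 ≥ 6 gives C(11,3) = 165; x_2 ≥ 7 gives C(10,3) = 120; x_3 ≥ 3 gives C(14,3) = 364; x_4 ≥ 8 gives C(9,3) = 84. Together 733.
Add back pairs where two caps are both exceeded: 4 + 56 + 1 + 35 + 0 + 20 = 116.
By inclusion–exclusion the count is 680 − 733 + 116 = 63.

63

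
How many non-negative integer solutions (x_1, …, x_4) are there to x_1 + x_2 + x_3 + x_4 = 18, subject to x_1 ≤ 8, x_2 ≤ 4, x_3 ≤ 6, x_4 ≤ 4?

35

Ignoring the caps, the number of non-negative solutions to x_1+…+x_4 = 18 is C(21,3) = 1330.
Subtract solutions that violate a single cap (substitute x_i' = x_i − (cap_i+1)): x_1 ≥ 9 gives C(12,3) = 220; x_2 ≥ 5 gives C(16,3) = 560; x_3 ≥ 7 gives C(14,3) = 364; x_4 ≥ 5 gives C(16,3) = 560. Together 1704.
Add back pairs where two caps are both exceeded: 35 + 10 + 35 + 84 + 165 + 84 = 413.
Subtract triples: 0 + 0 + 0 + 4 = 4.
By inclusion–exclusion the count is 1330 − 1704 + 413 − 4 = 35.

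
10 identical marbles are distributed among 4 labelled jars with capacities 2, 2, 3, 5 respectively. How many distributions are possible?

10

Ignoring the caps, the number of non-negative solutions to x_1+…+x_4 = 10 is C(13,3) = 286.
Subtract solutions that violate a single cap (substitute x_i' = x_i − (cap_i+1)): x_1 ≥ 3 gives C(10,3) = 120; x_2 ≥ 3 gives C(10,3) = 120; x_3 ≥ 4 gives C(9,3) = 84; x_4 ≥ 6 gives C(7,3) = 35. Together 359.
Add back pairs where two caps are both exceeded: 35 + 20 + 4 + 20 + 4 + 1 = 84.
Subtract triples: 1 + 0 + 0 + 0 = 1.
By inclusion–exclusion the count is 286 − 359 + 84 − 1 = 10.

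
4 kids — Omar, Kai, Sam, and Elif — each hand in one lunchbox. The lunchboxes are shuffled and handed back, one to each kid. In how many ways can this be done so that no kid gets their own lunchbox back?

9

Let Aᵢ be the assignments in which kid i gets their own lunchbox. We want the size of the complement of A₁∪…∪A_4.
By inclusion–exclusion this is Σ_{j=0}^{4} (−1)^j C(4,j)·(4−j)!.
Computing: 24 − 24 + 12 − 4 + 1 = 9.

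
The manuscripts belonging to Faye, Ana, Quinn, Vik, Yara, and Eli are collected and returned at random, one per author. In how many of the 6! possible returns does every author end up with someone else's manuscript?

Let Aᵢ be the assignments in which author i gets their own manuscript. We want the size of the complement of A₁∪…∪A_6.
By inclusion–exclusion this is Σ_{j=0}^{6} (−1)^j C(6,j)·(6−j)!.
Computing: 720 − 720 + 360 − 120 + 30 − 6 + 1 = 265.

265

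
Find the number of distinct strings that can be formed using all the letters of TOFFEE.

The 6 letters of TOFFEE have repeats: E appearing twice and F appearing twice.
Dividing 6! = 720 by 2!·2! = 4 for the repeated letters gives 180.

180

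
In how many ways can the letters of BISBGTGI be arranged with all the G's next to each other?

Treat the 2 copies of G as a single block. The multiset to arrange is then {GG, B, B, I, I, S, T}, 7 items in all.
That gives (7)!/(2!·2!) = 1260 arrangements.

1260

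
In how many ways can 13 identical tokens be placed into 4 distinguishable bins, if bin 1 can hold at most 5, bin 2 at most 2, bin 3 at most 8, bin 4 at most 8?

By stars and bars, unrestricted non-negative solutions to x_1+…+x_4 = 13 number C(13+3,3) = 560.
Subtract solutions that violate a single cap (substitute x_i' = x_i − (cap_i+1)): x_1 ≥ 6 gives C(10,3) = 120; x_2 ≥ 3 gives C(13,3) = 286; x_3 ≥ 9 gives C(7,3) = 35; x_4 ≥ 9 gives C(7,3) = 35. Together 476.
Add back pairs where two caps are both exceeded: 35 + 0 + 0 + 4 + 4 + 0 = 43.
By inclusion–exclusion the count is 560 − 476 + 43 = 127.

127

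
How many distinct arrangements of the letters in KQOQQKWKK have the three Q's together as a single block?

Treat the 3 copies of Q as a single block. The multiset to arrange is then {QQQ, K, K, K, K, O, W}, 7 items in all.
That gives (7)!/(4!) = 210 arrangements.

210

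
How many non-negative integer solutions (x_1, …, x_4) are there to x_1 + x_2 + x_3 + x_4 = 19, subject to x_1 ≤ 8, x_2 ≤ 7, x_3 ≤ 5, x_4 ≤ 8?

Without the upper bounds there are C(22,3) = 1540 ways to split 19 among 4 variables.
Subtract solutions that violate a single cap (substitute x_i' = x_i − (cap_i+1)): x_1 ≥ 9 gives C(13,3) = 286; x_2 ≥ 8 gives C(14,3) = 364; x_3 ≥ 6 gives C(16,3) = 560; x_4 ≥ 9 gives C(13,3) = 286. Together 1496.
Add back pairs where two caps are both exceeded: 10 + 35 + 4 + 56 + 10 + 35 = 150.
By inclusion–exclusion the count is 1540 − 1496 + 150 = 194.

194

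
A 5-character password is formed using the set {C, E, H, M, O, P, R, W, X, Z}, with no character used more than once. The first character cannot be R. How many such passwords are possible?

27216

The first character has 10−1 = 9 choices (anything except R).
The remaining 4 characters are filled from the other 9 symbols without repetition: 9 × 8 × 7 × 6 = 3024.
Total: 9 × 3024 = 27216.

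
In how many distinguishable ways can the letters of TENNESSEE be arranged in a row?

The 9 letters of TENNESSEE have repeats: E appearing 4 times, N appearing twice, and S appearing twice.
The number of distinct arrangements is 9!/(4!·2!·2!) = 362880/96 = 3780.

3780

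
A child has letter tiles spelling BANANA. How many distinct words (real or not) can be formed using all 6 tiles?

The 6 letters of BANANA have repeats: A appearing 3 times and N appearing twice.
Dividing 6! = 720 by 3!·2! = 12 for the repeated letters gives 60.

60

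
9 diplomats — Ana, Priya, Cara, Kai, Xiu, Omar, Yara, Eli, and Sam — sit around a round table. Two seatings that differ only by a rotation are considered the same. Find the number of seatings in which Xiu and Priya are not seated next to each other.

Without the restriction there are (8)! = 40320 seatings.
Seatings with Xiu beside Priya: treat them as a block with 2 internal orders, giving 2 × (7)! = 10080.
Subtracting, 40320 − 10080 = 30240.

30240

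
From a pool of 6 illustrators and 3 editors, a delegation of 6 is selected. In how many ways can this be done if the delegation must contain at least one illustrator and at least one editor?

With no constraint there are C(9,6) = 84 possible selections.
Selections missing a whole group: no illustrators → C(3,6) = 0; no editors → C(6,6) = 1.
Both groups omitted at once is impossible, so 84 − 1 = 83.

83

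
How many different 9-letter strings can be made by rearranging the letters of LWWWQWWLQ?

The 9 letters of LWWWQWWLQ have repeats: L appearing twice, Q appearing twice, and W appearing 5 times.
So there are 9! / (5!·2!·2!) = 756 distinguishable arrangements.

756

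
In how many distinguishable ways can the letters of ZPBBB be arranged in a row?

20

Letter multiplicities in ZPBBB: B×3, P×1, Z×1.
The number of distinct arrangements is 5!/(3!) = 120/6 = 20.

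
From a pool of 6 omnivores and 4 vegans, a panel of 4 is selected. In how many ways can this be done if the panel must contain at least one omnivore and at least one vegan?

Total 4-person selections from all 10: C(10,4) = 210.
Subtract selections that omit an entire group: no omnivores → C(4,4) = 1; no vegans → C(6,4) = 15.
Both groups omitted at once is impossible, so 210 − 16 = 194.

194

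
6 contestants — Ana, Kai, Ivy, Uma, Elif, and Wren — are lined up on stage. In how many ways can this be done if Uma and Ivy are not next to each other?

480

Of the 6! = 720 arrangements, those with Uma and Ivy adjacent number 2 × 5! = 240 (treat the pair as a block with 2 internal orders).
Complementary counting: 720 − 240 = 480.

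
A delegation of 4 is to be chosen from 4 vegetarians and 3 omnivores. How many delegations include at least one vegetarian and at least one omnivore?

34

With no constraint there are C(7,4) = 35 possible selections.
Subtract selections that omit an entire group: no vegetarians → C(3,4) = 0; no omnivores → C(4,4) = 1.
Both groups omitted at once is impossible, so 35 − 1 = 34.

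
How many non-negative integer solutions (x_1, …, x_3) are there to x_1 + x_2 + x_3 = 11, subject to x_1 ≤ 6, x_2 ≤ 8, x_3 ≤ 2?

15

By stars and bars, unrestricted non-negative solutions to x_1+…+x_3 = 11 number C(11+2,2) = 78.
Subtract solutions that violate a single cap (substitute x_i' = x_i − (cap_i+1)): x_1 ≥ 7 gives C(6,2) = 15; x_2 ≥ 9 gives C(4,2) = 6; x_3 ≥ 3 gives C(10,2) = 45. Together 66.
Add back pairs where two caps are both exceeded: 0 + 3 + 0 = 3.
By inclusion–exclusion the count is 78 − 66 + 3 = 15.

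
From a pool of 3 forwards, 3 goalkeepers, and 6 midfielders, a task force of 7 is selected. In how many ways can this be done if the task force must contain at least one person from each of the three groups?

With no constraint there are C(12,7) = 792 possible selections.
Selections missing a whole group: no forwards → C(9,7) = 36; no goalkeepers → C(9,7) = 36; no midfielders → C(6,7) = 0.
Add back selections omitting two groups (i.e. drawn from a single group): C(3,7) + C(3,7) + C(6,7) = 0.
By inclusion–exclusion: 792 − 72 + 0 = 720.

720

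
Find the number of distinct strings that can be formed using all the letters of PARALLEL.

Letter multiplicities in PARALLEL: A×2, E×1, L×3, P×1, R×1.
So there are 8! / (3!·2!) = 3360 distinguishable arrangements.

3360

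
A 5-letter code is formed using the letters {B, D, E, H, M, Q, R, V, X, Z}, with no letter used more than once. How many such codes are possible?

With no repetition, fill the 5 letters in order: 10 choices, then 9, down to 6.
10 × 9 × 8 × 7 × 6 = 30240.

30240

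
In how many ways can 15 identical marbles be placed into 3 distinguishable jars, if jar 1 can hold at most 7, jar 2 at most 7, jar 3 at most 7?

28

By stars and bars, unrestricted non-negative solutions to x_1+…+x_3 = 15 number C(15+2,2) = 136.
Subtract solutions that violate a single cap (substitute x_i' = x_i − (cap_i+1)): x_1 ≥ 8 gives C(9,2) = 36; x_2 ≥ 8 gives C(9,2) = 36; x_3 ≥ 8 gives C(9,2) = 36. Together 108.
No two caps can be exceeded simultaneously, so the pair terms are all 0.
By inclusion–exclusion the count is 136 − 108 + 0 = 28.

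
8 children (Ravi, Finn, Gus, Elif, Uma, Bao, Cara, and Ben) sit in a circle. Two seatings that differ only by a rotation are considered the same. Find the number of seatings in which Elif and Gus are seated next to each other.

Treat {Elif, Gus} as one unit (2 internal orders) and seat the resulting 7 units around the table: (6)! circular arrangements.
So 2 × (6)! = 2 × 720 = 1440.

1440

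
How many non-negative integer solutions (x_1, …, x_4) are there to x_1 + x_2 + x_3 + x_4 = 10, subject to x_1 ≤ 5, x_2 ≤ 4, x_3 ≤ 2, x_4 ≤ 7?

79

By stars and bars, unrestricted non-negative solutions to x_1+…+x_4 = 10 number C(10+3,3) = 286.
Subtract solutions that violate a single cap (substitute x_i' = x_i − (cap_i+1)): x_1 ≥ 6 gives C(7,3) = 35; x_2 ≥ 5 gives C(8,3) = 56; x_3 ≥ 3 gives C(10,3) = 120; x_4 ≥ 8 gives C(5,3) = 10. Together 221.
Add back pairs where two caps are both exceeded: 0 + 4 + 0 + 10 + 0 + 0 = 14.
By inclusion–exclusion the count is 286 − 221 + 14 = 79.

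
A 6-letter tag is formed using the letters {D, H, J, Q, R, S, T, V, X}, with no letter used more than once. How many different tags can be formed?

This is a permutation of 6 out of 9: P(9,6) = 9!/3!.
9 × 8 × 7 × 6 × 5 × 4 = 60480.

60480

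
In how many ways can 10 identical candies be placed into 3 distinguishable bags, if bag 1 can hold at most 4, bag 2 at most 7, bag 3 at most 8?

By stars and bars, unrestricted non-negative solutions to x_1+…+x_3 = 10 number C(10+2,2) = 66.
Subtract solutions that violate a single cap (substitute x_i' = x_i − (cap_i+1)): x_1 ≥ 5 gives C(7,2) = 21; x_2 ≥ 8 gives C(4,2) = 6; x_3 ≥ 9 gives C(3,2) = 3. Together 30.
No two caps can be exceeded simultaneously, so the pair terms are all 0.
By inclusion–exclusion the count is 66 − 30 + 0 = 36.

36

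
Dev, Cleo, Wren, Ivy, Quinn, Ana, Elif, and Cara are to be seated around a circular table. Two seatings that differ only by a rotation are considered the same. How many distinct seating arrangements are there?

Seat Dev anywhere (absorbing the rotational symmetry), then permute the other 7: (7)! = 5040.

5040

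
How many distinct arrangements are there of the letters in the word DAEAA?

20

Letter multiplicities in DAEAA: A×3, D×1, E×1.
Dividing 5! = 120 by 3! = 6 for the repeated letters gives 20.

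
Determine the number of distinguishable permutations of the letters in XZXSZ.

Letter multiplicities in XZXSZ: S×1, X×2, Z×2.
Dividing 5! = 120 by 2!·2! = 4 for the repeated letters gives 30.

30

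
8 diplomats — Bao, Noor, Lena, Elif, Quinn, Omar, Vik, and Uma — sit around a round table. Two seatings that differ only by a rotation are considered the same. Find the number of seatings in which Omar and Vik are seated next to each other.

Treat {Omar, Vik} as one unit (2 internal orders) and seat the resulting 7 units around the table: (6)! circular arrangements.
So 2 × (6)! = 2 × 720 = 1440.

1440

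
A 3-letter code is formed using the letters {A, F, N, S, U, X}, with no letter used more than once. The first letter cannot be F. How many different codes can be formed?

The first letter has 6−1 = 5 choices (anything except F).
The remaining 2 letters are filled from the other 5 symbols without repetition: 5 × 4 = 20.
Total: 5 × 20 = 100.

100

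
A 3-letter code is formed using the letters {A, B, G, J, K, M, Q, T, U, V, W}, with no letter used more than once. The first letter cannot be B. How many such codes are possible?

900

The first letter has 11−1 = 10 choices (anything except B).
The remaining 2 letters are filled from the other 10 symbols without repetition: 10 × 9 = 90.
Total: 10 × 90 = 900.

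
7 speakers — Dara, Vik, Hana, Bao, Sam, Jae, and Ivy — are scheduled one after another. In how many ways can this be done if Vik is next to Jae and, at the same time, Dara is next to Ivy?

Treat {Vik,Jae} as one block (2 orders) and {Dara,Ivy} as another (2 orders).
That leaves 5 units to arrange: 2 × 2 × 5! = 4 × 120 = 480.

480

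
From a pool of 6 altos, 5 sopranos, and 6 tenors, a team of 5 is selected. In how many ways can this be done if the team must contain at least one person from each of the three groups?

4485

Total 5-person selections from all 17: C(17,5) = 6188.
Selections missing a whole group: no altos → C(11,5) = 462; no sopranos → C(12,5) = 792; no tenors → C(11,5) = 462.
Add back selections omitting two groups (i.e. drawn from a single group): C(6,5) + C(5,5) + C(6,5) = 13.
By inclusion–exclusion: 6188 − 1716 + 13 = 4485.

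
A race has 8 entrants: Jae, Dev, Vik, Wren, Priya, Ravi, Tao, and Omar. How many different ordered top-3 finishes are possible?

336

This is an ordered selection of 3 from 8: P(8,3).
That gives 8 × 7 × 6 = 336.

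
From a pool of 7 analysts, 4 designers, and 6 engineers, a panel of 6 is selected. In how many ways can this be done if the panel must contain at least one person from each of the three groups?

9996

With no constraint there are C(17,6) = 12376 possible selections.
Subtract selections that omit an entire group: no analysts → C(10,6) = 210; no designers → C(13,6) = 1716; no engineers → C(11,6) = 462.
Add back selections omitting two groups (i.e. drawn from a single group): C(7,6) + C(4,6) + C(6,6) = 8.
By inclusion–exclusion: 12376 − 2388 + 8 = 9996.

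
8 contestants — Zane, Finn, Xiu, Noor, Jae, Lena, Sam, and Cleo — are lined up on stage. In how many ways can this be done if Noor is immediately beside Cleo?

Treat {Noor, Cleo} as a single unit. There are 7 units to order, and the pair itself can be ordered 2 ways.
So the count is 2·(7)! = 10080.

10080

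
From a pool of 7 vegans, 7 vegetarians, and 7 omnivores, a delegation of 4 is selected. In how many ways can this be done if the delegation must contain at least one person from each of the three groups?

3087

Unrestricted: C(21,4) = 5985 ways to pick any 4 of the 21.
Subtract selections that omit an entire group: no vegans → C(14,4) = 1001; no vegetarians → C(14,4) = 1001; no omnivores → C(14,4) = 1001.
Add back selections omitting two groups (i.e. drawn from a single group): C(7,4) + C(7,4) + C(7,4) = 105.
By inclusion–exclusion: 5985 − 3003 + 105 = 3087.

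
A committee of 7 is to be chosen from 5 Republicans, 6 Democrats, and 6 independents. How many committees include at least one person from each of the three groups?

17996

Total 7-person selections from all 17: C(17,7) = 19448.
Selections missing a whole group: no Republicans → C(12,7) = 792; no Democrats → C(11,7) = 330; no independents → C(11,7) = 330.
Add back selections omitting two groups (i.e. drawn from a single group): C(5,7) + C(6,7) + C(6,7) = 0.
By inclusion–exclusion: 19448 − 1452 + 0 = 17996.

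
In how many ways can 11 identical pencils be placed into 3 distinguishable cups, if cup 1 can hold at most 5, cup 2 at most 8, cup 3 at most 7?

41

Without the upper bounds there are C(13,2) = 78 ways to split 11 among 3 cups.
Subtract solutions that violate a single cap (substitute x_i' = x_i − (cap_i+1)): x_1 ≥ 6 gives C(7,2) = 21; x_2 ≥ 9 gives C(4,2) = 6; x_3 ≥ 8 gives C(5,2) = 10. Together 37.
No two caps can be exceeded simultaneously, so the pair terms are all 0.
By inclusion–exclusion the count is 78 − 37 + 0 = 41.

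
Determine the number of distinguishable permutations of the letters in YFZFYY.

60

YFZFYY has 6 letters with F appearing twice and Y appearing 3 times.
So there are 6! / (3!·2!) = 60 distinguishable arrangements.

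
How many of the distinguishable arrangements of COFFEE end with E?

60

Fix E in the last position and arrange the remaining 5 letters.
Those 5 letters have F appearing twice, giving (5)!/(2!) = 60.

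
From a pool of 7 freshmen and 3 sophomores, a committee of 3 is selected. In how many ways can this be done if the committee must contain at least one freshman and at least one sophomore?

Total 3-person selections from all 10: C(10,3) = 120.
Subtract selections that omit an entire group: no freshmen → C(3,3) = 1; no sophomores → C(7,3) = 35.
Both groups omitted at once is impossible, so 120 − 36 = 84.

84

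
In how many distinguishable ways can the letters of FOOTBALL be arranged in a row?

10080

Letter multiplicities in FOOTBALL: A×1, B×1, F×1, L×2, O×2, T×1.
So there are 8! / (2!·2!) = 10080 distinguishable arrangements.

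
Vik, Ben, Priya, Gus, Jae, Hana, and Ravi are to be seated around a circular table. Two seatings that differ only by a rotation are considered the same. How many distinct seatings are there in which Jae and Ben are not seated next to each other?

480

Without the restriction there are (6)! = 720 seatings.
Those with Jae next to Ben: fuse the pair into one unit and seat 6 units around a circle — 2·(5)! = 240.
Subtracting, 720 − 240 = 480.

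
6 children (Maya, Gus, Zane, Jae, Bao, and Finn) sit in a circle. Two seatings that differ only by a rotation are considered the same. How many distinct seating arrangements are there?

Around a circle, 6 distinct people have 6!/6 = (5)! = 120 rotationally distinct seatings.

120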